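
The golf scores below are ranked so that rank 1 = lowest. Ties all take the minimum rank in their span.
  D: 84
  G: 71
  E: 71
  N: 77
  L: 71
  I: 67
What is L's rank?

Sorted (ascending): 67, 71, 71, 71, 77, 84
The 3 values of 71 occupy positions 2–4 → each gets rank 2.
L has value 71 → rank 2.

2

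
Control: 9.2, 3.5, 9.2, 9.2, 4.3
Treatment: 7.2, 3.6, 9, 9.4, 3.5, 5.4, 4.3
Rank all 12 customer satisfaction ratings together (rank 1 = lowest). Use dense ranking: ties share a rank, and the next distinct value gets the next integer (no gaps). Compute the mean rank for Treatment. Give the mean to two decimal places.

Sorted (ascending): 3.5, 3.5, 3.6, 4.3, 4.3, 5.4, 7.2, 9, 9.2, 9.2, 9.2, 9.4
The 2 values of 3.5 share dense rank 1.
The 2 values of 4.3 share dense rank 3.
The 3 values of 9.2 share dense rank 7.
Remaining distinct values take the next consecutive integers.
Treatment values → pooled ranks: 7.2→5, 3.6→2, 9→6, 9.4→8, 3.5→1, 5.4→4, 4.3→3
Mean rank = (5 + 2 + 6 + 8 + 1 + 4 + 3) / 7 = 4.14

4.14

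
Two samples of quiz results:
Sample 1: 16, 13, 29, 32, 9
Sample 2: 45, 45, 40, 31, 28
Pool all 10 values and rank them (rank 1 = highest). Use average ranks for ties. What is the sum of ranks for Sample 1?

37

Sorted (descending): 45, 45, 40, 32, 31, 29, 28, 16, 13, 9
The 2 values of 45 occupy positions 1–2 → average rank (1+2)/2 = 1.5.
Sample 1 values → pooled ranks: 16→8, 13→9, 29→6, 32→4, 9→10
Rank sum = 8 + 9 + 6 + 4 + 10 = 37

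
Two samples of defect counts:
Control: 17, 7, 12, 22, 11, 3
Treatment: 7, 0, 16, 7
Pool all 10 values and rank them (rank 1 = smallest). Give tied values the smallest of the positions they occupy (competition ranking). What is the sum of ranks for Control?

37

Sorted (ascending): 0, 3, 7, 7, 7, 11, 12, 16, 17, 22
The 3 values of 7 occupy positions 3–5 → each gets rank 3.
Control values → pooled ranks: 17→9, 7→3, 12→7, 22→10, 11→6, 3→2
Rank sum = 9 + 3 + 7 + 10 + 6 + 2 = 37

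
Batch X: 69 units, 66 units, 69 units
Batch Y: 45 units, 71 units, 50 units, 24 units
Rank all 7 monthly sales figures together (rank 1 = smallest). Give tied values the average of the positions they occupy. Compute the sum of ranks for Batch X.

15

Sorted (ascending): 24, 45, 50, 66, 69, 69, 71
The 2 values of 69 occupy positions 5–6 → average rank (5+6)/2 = 5.5.
Batch X values → pooled ranks: 69→5.5, 66→4, 69→5.5
Rank sum = 5.5 + 4 + 5.5 = 15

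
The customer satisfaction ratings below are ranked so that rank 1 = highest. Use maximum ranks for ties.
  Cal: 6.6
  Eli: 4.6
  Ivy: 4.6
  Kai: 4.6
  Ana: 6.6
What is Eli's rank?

Sorted (descending): 6.6, 6.6, 4.6, 4.6, 4.6
The 2 values of 6.6 occupy positions 1–2 → each gets rank 2.
The 3 values of 4.6 occupy positions 3–5 → each gets rank 5.
Eli has value 4.6 → rank 5.

5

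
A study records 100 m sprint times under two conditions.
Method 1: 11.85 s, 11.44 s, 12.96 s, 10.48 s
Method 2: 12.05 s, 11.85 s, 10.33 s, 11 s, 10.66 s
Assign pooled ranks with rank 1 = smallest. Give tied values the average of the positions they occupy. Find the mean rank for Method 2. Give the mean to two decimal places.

Sorted (ascending): 10.33, 10.48, 10.66, 11, 11.44, 11.85, 11.85, 12.05, 12.96
The 2 values of 11.85 occupy positions 6–7 → average rank (6+7)/2 = 6.5.
Method 2 values → pooled ranks: 12.05→8, 11.85→6.5, 10.33→1, 11→4, 10.66→3
Mean rank = (8 + 6.5 + 1 + 4 + 3) / 5 = 4.50

4.50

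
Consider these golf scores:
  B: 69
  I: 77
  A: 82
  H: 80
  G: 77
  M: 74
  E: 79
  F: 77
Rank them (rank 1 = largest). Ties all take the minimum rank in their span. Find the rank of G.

Sorted (descending): 82, 80, 79, 77, 77, 77, 74, 69
The 3 values of 77 occupy positions 4–6 → each gets rank 4.
G has value 77 → rank 4.

4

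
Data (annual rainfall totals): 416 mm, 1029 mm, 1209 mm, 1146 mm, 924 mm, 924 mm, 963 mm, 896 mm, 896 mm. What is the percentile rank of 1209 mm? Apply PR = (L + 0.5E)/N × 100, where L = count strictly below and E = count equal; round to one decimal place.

N = 9.
Strictly below 1209: 8. Equal to 1209: 1.
PR = (8 + 0.5·1)/9 × 100 = 94.4

94.4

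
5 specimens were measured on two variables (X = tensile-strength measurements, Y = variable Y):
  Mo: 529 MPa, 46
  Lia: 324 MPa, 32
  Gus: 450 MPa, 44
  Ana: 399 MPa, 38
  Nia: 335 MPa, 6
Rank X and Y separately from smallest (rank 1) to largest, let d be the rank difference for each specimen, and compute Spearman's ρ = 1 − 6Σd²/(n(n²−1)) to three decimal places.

0.900

Ranks of variable 1: 5, 1, 4, 3, 2
Ranks of variable 2: 5, 2, 4, 3, 1
d = r₁ − r₂: 0, -1, 0, 0, 1
d²: 0, 1, 0, 0, 1; Σd² = 2
ρ = 1 − 6·2/(5·24) = 1 − 12/120 = 0.900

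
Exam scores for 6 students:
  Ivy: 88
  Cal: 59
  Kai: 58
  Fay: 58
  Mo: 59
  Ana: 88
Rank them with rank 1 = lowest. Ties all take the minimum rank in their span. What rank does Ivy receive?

5

Sorted (ascending): 58, 58, 59, 59, 88, 88
The 2 values of 58 occupy positions 1–2 → each gets rank 1.
The 2 values of 59 occupy positions 3–4 → each gets rank 3.
The 2 values of 88 occupy positions 5–6 → each gets rank 5.
Ivy has value 88 → rank 5.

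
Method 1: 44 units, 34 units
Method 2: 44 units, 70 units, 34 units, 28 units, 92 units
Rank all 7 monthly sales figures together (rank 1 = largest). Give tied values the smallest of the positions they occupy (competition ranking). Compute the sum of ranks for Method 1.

Sorted (descending): 92, 70, 44, 44, 34, 34, 28
The 2 values of 44 occupy positions 3–4 → each gets rank 3.
The 2 values of 34 occupy positions 5–6 → each gets rank 5.
Method 1 values → pooled ranks: 44→3, 34→5
Rank sum = 3 + 5 = 8

8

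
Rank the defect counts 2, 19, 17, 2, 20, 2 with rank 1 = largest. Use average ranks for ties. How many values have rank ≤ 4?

Sorted (descending): 20, 19, 17, 2, 2, 2
The 3 values of 2 occupy positions 4–6 → average rank 5.
Ranks ≤ 4: {1, 2, 3} → 3 values.

3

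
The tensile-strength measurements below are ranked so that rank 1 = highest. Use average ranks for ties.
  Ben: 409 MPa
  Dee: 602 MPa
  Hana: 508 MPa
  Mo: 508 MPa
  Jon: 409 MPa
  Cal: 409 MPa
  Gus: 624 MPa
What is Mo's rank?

Sorted (descending): 624, 602, 508, 508, 409, 409, 409
The 2 values of 508 occupy positions 3–4 → average rank (3+4)/2 = 3.5.
The 3 values of 409 occupy positions 5–7 → average rank 6.
Mo has value 508 MPa → rank 3.5.

3.5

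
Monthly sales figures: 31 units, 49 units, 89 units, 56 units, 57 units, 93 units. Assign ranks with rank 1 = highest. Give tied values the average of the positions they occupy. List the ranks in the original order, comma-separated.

6, 5, 2, 4, 3, 1

Sorted (descending): 93, 89, 57, 56, 49, 31
No ties — each value takes its position as its rank.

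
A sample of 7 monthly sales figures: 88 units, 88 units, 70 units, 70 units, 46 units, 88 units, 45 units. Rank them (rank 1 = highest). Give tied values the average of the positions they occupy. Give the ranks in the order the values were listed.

2, 2, 4.5, 4.5, 6, 2, 7

Sorted (descending): 88, 88, 88, 70, 70, 46, 45
The 3 values of 88 occupy positions 1–3 → average rank 2.
The 2 values of 70 occupy positions 4–5 → average rank (4+5)/2 = 4.5.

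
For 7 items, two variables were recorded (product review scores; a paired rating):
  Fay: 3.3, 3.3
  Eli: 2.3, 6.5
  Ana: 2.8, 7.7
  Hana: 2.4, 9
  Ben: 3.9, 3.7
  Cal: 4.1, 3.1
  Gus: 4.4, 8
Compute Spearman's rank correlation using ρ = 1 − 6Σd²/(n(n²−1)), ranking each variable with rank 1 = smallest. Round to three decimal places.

Ranks of variable 1: 4, 1, 3, 2, 5, 6, 7
Ranks of variable 2: 2, 4, 5, 7, 3, 1, 6
d = r₁ − r₂: 2, -3, -2, -5, 2, 5, 1
d²: 4, 9, 4, 25, 4, 25, 1; Σd² = 72
ρ = 1 − 6·72/(7·48) = 1 − 432/336 = -0.286

-0.286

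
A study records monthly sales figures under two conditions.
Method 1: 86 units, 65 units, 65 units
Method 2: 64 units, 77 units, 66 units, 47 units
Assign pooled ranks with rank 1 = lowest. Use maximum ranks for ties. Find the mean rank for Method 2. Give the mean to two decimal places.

Sorted (ascending): 47, 64, 65, 65, 66, 77, 86
The 2 values of 65 occupy positions 3–4 → each gets rank 4.
Method 2 values → pooled ranks: 64→2, 77→6, 66→5, 47→1
Mean rank = (2 + 6 + 5 + 1) / 4 = 3.50

3.50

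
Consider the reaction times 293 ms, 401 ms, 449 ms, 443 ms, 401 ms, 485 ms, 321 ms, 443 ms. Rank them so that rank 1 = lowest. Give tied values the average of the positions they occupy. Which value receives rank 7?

449

Sorted (ascending): 293, 321, 401, 401, 443, 443, 449, 485
The 2 values of 401 occupy positions 3–4 → average rank (3+4)/2 = 3.5.
The 2 values of 443 occupy positions 5–6 → average rank (5+6)/2 = 5.5.
Rank 7 → value 449.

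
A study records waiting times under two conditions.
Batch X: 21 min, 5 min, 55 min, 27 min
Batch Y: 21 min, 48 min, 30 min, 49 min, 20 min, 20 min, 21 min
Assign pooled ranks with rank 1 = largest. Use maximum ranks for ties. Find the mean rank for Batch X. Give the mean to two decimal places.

6.25

Sorted (descending): 55, 49, 48, 30, 27, 21, 21, 21, 20, 20, 5
The 3 values of 21 occupy positions 6–8 → each gets rank 8.
The 2 values of 20 occupy positions 9–10 → each gets rank 10.
Batch X values → pooled ranks: 21→8, 5→11, 55→1, 27→5
Mean rank = (8 + 11 + 1 + 5) / 4 = 6.25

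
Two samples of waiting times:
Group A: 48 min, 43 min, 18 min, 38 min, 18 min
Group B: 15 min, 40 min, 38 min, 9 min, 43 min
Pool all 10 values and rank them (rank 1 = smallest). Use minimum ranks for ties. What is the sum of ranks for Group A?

29

Sorted (ascending): 9, 15, 18, 18, 38, 38, 40, 43, 43, 48
The 2 values of 18 occupy positions 3–4 → each gets rank 3.
The 2 values of 38 occupy positions 5–6 → each gets rank 5.
The 2 values of 43 occupy positions 8–9 → each gets rank 8.
Group A values → pooled ranks: 48→10, 43→8, 18→3, 38→5, 18→3
Rank sum = 10 + 8 + 3 + 5 + 3 = 29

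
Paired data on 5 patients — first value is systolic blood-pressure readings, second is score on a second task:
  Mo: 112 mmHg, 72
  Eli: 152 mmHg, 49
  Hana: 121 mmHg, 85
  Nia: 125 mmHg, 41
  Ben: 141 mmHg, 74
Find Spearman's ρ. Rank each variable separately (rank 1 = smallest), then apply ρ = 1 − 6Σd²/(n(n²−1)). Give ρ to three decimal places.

-0.300

Ranks of variable 1: 1, 5, 2, 3, 4
Ranks of variable 2: 3, 2, 5, 1, 4
d = r₁ − r₂: -2, 3, -3, 2, 0
d²: 4, 9, 9, 4, 0; Σd² = 26
ρ = 1 − 6·26/(5·24) = 1 − 156/120 = -0.300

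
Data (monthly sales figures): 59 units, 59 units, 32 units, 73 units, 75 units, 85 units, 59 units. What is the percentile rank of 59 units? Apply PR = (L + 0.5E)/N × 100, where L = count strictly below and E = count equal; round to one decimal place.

N = 7.
Strictly below 59: 1. Equal to 59: 3.
PR = (1 + 0.5·3)/7 × 100 = 35.7

35.7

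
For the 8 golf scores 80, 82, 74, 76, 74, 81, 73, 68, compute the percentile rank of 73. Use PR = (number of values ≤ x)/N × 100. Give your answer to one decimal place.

25.0

N = 8.
Strictly below 73: 1. Equal to 73: 1.
PR = 2/8 × 100 = 25.0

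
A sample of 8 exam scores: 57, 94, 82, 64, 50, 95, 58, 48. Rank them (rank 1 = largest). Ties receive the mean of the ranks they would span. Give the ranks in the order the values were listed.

Sorted (descending): 95, 94, 82, 64, 58, 57, 50, 48
No ties — each value takes its position as its rank.

6, 2, 3, 4, 7, 1, 5, 8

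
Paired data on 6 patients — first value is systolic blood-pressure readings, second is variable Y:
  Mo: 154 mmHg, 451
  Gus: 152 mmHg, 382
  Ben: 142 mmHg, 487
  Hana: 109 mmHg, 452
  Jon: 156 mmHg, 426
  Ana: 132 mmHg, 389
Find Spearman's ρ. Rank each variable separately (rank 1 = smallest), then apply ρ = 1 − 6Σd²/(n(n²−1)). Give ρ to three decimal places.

Ranks of variable 1: 5, 4, 3, 1, 6, 2
Ranks of variable 2: 4, 1, 6, 5, 3, 2
d = r₁ − r₂: 1, 3, -3, -4, 3, 0
d²: 1, 9, 9, 16, 9, 0; Σd² = 44
ρ = 1 − 6·44/(6·35) = 1 − 264/210 = -0.257

-0.257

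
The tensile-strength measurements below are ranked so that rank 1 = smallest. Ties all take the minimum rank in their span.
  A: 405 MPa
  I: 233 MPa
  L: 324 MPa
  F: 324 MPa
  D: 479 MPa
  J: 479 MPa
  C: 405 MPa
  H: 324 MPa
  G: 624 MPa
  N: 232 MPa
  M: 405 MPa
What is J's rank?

Sorted (ascending): 232, 233, 324, 324, 324, 405, 405, 405, 479, 479, 624
The 3 values of 324 occupy positions 3–5 → each gets rank 3.
The 3 values of 405 occupy positions 6–8 → each gets rank 6.
The 2 values of 479 occupy positions 9–10 → each gets rank 9.
J has value 479 MPa → rank 9.

9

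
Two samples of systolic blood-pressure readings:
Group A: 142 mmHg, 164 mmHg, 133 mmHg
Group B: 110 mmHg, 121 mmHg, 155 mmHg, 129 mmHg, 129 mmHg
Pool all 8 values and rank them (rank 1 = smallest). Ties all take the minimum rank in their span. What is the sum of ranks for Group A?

Sorted (ascending): 110, 121, 129, 129, 133, 142, 155, 164
The 2 values of 129 occupy positions 3–4 → each gets rank 3.
Group A values → pooled ranks: 142→6, 164→8, 133→5
Rank sum = 6 + 8 + 5 = 19

19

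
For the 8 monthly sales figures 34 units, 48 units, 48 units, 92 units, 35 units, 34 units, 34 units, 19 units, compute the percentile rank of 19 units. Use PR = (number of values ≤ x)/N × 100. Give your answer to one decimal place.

N = 8.
Strictly below 19: 0. Equal to 19: 1.
PR = 1/8 × 100 = 12.5

12.5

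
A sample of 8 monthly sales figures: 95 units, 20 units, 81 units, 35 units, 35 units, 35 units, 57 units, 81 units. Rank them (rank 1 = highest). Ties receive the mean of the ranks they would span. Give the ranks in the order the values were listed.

Sorted (descending): 95, 81, 81, 57, 35, 35, 35, 20
The 2 values of 81 occupy positions 2–3 → average rank (2+3)/2 = 2.5.
The 3 values of 35 occupy positions 5–7 → average rank 6.

1, 8, 2.5, 6, 6, 6, 4, 2.5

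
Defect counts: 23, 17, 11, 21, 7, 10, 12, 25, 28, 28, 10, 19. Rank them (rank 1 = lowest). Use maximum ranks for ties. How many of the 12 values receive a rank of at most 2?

Sorted (ascending): 7, 10, 10, 11, 12, 17, 19, 21, 23, 25, 28, 28
The 2 values of 10 occupy positions 2–3 → each gets rank 3.
The 2 values of 28 occupy positions 11–12 → each gets rank 12.
Ranks ≤ 2: {1} → 1 value.

1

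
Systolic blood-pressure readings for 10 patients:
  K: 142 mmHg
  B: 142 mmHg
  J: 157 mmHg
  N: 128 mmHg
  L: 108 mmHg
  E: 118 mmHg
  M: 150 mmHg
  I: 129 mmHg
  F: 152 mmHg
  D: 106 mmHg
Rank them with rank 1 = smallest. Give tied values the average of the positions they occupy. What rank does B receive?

Sorted (ascending): 106, 108, 118, 128, 129, 142, 142, 150, 152, 157
The 2 values of 142 occupy positions 6–7 → average rank (6+7)/2 = 6.5.
B has value 142 mmHg → rank 6.5.

6.5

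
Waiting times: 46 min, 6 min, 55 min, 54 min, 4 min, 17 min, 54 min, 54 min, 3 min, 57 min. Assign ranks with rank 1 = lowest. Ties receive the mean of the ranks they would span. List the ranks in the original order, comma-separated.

5, 3, 9, 7, 2, 4, 7, 7, 1, 10

Sorted (ascending): 3, 4, 6, 17, 46, 54, 54, 54, 55, 57
The 3 values of 54 occupy positions 6–8 → average rank 7.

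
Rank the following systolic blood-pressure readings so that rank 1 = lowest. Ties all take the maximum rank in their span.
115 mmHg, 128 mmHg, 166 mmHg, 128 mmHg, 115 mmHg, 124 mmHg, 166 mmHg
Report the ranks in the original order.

2, 5, 7, 5, 2, 3, 7

Sorted (ascending): 115, 115, 124, 128, 128, 166, 166
The 2 values of 115 occupy positions 1–2 → each gets rank 2.
The 2 values of 128 occupy positions 4–5 → each gets rank 5.
The 2 values of 166 occupy positions 6–7 → each gets rank 7.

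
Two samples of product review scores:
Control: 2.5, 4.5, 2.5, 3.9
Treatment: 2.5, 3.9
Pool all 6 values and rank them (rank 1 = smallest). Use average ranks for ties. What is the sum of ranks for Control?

Sorted (ascending): 2.5, 2.5, 2.5, 3.9, 3.9, 4.5
The 3 values of 2.5 occupy positions 1–3 → average rank 2.
The 2 values of 3.9 occupy positions 4–5 → average rank (4+5)/2 = 4.5.
Control values → pooled ranks: 2.5→2, 4.5→6, 2.5→2, 3.9→4.5
Rank sum = 2 + 6 + 2 + 4.5 = 14.5

14.5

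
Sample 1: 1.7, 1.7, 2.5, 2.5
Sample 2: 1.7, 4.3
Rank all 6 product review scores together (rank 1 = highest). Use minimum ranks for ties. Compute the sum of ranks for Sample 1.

Sorted (descending): 4.3, 2.5, 2.5, 1.7, 1.7, 1.7
The 2 values of 2.5 occupy positions 2–3 → each gets rank 2.
The 3 values of 1.7 occupy positions 4–6 → each gets rank 4.
Sample 1 values → pooled ranks: 1.7→4, 1.7→4, 2.5→2, 2.5→2
Rank sum = 4 + 4 + 2 + 2 = 12

12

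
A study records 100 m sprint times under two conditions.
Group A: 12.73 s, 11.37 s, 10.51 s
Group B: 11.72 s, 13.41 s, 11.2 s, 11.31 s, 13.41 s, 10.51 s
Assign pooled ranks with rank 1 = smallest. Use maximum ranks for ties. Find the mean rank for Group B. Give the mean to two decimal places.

5.50

Sorted (ascending): 10.51, 10.51, 11.2, 11.31, 11.37, 11.72, 12.73, 13.41, 13.41
The 2 values of 10.51 occupy positions 1–2 → each gets rank 2.
The 2 values of 13.41 occupy positions 8–9 → each gets rank 9.
Group B values → pooled ranks: 11.72→6, 13.41→9, 11.2→3, 11.31→4, 13.41→9, 10.51→2
Mean rank = (6 + 9 + 3 + 4 + 9 + 2) / 6 = 5.50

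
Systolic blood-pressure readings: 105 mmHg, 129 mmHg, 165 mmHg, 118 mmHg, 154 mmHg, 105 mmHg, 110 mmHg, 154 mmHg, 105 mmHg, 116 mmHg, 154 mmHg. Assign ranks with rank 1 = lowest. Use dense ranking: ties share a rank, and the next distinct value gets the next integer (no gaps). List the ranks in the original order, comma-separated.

1, 5, 7, 4, 6, 1, 2, 6, 1, 3, 6

Sorted (ascending): 105, 105, 105, 110, 116, 118, 129, 154, 154, 154, 165
The 3 values of 105 share dense rank 1.
The 3 values of 154 share dense rank 6.
Remaining distinct values take the next consecutive integers.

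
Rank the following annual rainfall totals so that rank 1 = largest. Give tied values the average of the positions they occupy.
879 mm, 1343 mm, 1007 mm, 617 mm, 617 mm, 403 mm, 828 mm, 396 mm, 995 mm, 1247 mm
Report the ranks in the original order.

5, 1, 3, 7.5, 7.5, 9, 6, 10, 4, 2

Sorted (descending): 1343, 1247, 1007, 995, 879, 828, 617, 617, 403, 396
The 2 values of 617 occupy positions 7–8 → average rank (7+8)/2 = 7.5.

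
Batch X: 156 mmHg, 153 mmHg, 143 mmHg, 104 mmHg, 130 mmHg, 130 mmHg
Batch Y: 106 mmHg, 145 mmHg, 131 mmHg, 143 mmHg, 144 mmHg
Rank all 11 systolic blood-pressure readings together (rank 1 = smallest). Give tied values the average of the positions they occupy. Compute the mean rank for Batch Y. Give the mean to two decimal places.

Sorted (ascending): 104, 106, 130, 130, 131, 143, 143, 144, 145, 153, 156
The 2 values of 130 occupy positions 3–4 → average rank (3+4)/2 = 3.5.
The 2 values of 143 occupy positions 6–7 → average rank (6+7)/2 = 6.5.
Batch Y values → pooled ranks: 106→2, 145→9, 131→5, 143→6.5, 144→8
Mean rank = (2 + 9 + 5 + 6.5 + 8) / 5 = 6.10

6.10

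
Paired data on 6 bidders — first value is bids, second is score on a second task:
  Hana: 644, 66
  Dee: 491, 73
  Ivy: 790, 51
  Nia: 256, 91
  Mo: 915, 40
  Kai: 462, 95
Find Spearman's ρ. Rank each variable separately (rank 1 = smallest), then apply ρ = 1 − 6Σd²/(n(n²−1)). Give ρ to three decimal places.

-0.943

Ranks of variable 1: 4, 3, 5, 1, 6, 2
Ranks of variable 2: 3, 4, 2, 5, 1, 6
d = r₁ − r₂: 1, -1, 3, -4, 5, -4
d²: 1, 1, 9, 16, 25, 16; Σd² = 68
ρ = 1 − 6·68/(6·35) = 1 − 408/210 = -0.943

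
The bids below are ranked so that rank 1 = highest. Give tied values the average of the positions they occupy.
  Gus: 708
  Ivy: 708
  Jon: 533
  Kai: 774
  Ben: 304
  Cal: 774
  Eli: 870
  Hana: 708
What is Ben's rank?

8

Sorted (descending): 870, 774, 774, 708, 708, 708, 533, 304
The 2 values of 774 occupy positions 2–3 → average rank (2+3)/2 = 2.5.
The 3 values of 708 occupy positions 4–6 → average rank 5.
Ben has value 304 → rank 8.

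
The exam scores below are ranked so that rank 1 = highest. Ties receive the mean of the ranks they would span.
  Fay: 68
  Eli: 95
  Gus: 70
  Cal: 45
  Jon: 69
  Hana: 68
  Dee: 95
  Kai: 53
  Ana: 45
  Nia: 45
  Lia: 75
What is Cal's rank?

Sorted (descending): 95, 95, 75, 70, 69, 68, 68, 53, 45, 45, 45
The 2 values of 95 occupy positions 1–2 → average rank (1+2)/2 = 1.5.
The 2 values of 68 occupy positions 6–7 → average rank (6+7)/2 = 6.5.
The 3 values of 45 occupy positions 9–11 → average rank 10.
Cal has value 45 → rank 10.

10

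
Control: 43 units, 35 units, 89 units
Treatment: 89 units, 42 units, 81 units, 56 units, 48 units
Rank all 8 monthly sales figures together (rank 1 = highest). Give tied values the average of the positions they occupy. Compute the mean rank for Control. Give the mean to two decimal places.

5.17

Sorted (descending): 89, 89, 81, 56, 48, 43, 42, 35
The 2 values of 89 occupy positions 1–2 → average rank (1+2)/2 = 1.5.
Control values → pooled ranks: 43→6, 35→8, 89→1.5
Mean rank = (6 + 8 + 1.5) / 3 = 5.17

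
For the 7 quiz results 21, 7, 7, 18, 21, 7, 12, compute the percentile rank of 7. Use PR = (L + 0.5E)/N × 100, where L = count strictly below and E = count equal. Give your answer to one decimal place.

N = 7.
Strictly below 7: 0. Equal to 7: 3.
PR = (0 + 0.5·3)/7 × 100 = 21.4

21.4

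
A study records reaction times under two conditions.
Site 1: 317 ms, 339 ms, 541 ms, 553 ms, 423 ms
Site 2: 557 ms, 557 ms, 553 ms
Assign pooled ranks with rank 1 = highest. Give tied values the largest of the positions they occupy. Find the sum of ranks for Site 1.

Sorted (descending): 557, 557, 553, 553, 541, 423, 339, 317
The 2 values of 557 occupy positions 1–2 → each gets rank 2.
The 2 values of 553 occupy positions 3–4 → each gets rank 4.
Site 1 values → pooled ranks: 317→8, 339→7, 541→5, 553→4, 423→6
Rank sum = 8 + 7 + 5 + 4 + 6 = 30

30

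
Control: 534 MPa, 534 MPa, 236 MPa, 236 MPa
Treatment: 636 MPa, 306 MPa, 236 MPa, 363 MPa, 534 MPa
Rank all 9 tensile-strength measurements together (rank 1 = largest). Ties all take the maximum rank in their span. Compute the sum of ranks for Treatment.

25

Sorted (descending): 636, 534, 534, 534, 363, 306, 236, 236, 236
The 3 values of 534 occupy positions 2–4 → each gets rank 4.
The 3 values of 236 occupy positions 7–9 → each gets rank 9.
Treatment values → pooled ranks: 636→1, 306→6, 236→9, 363→5, 534→4
Rank sum = 1 + 6 + 9 + 5 + 4 = 25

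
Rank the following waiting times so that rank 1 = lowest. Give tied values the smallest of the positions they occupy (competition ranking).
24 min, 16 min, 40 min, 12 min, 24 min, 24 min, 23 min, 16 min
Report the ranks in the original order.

Sorted (ascending): 12, 16, 16, 23, 24, 24, 24, 40
The 2 values of 16 occupy positions 2–3 → each gets rank 2.
The 3 values of 24 occupy positions 5–7 → each gets rank 5.

5, 2, 8, 1, 5, 5, 4, 2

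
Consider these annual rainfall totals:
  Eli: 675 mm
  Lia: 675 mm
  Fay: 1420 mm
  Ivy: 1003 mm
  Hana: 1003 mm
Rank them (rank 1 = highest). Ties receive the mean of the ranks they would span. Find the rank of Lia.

Sorted (descending): 1420, 1003, 1003, 675, 675
The 2 values of 1003 occupy positions 2–3 → average rank (2+3)/2 = 2.5.
The 2 values of 675 occupy positions 4–5 → average rank (4+5)/2 = 4.5.
Lia has value 675 mm → rank 4.5.

4.5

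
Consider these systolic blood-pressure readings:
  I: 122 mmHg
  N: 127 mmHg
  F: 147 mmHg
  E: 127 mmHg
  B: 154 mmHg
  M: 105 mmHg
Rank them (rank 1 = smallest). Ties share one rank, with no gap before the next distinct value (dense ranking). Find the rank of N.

Sorted (ascending): 105, 122, 127, 127, 147, 154
The 2 values of 127 share dense rank 3.
Remaining distinct values take the next consecutive integers.
N has value 127 mmHg → rank 3.

3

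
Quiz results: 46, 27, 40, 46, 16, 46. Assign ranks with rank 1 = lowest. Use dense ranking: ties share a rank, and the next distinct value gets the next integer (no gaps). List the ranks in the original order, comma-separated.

4, 2, 3, 4, 1, 4

Sorted (ascending): 16, 27, 40, 46, 46, 46
The 3 values of 46 share dense rank 4.
Remaining distinct values take the next consecutive integers.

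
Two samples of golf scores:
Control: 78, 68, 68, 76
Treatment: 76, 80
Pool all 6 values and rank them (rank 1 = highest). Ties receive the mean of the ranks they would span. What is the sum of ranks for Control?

Sorted (descending): 80, 78, 76, 76, 68, 68
The 2 values of 76 occupy positions 3–4 → average rank (3+4)/2 = 3.5.
The 2 values of 68 occupy positions 5–6 → average rank (5+6)/2 = 5.5.
Control values → pooled ranks: 78→2, 68→5.5, 68→5.5, 76→3.5
Rank sum = 2 + 5.5 + 5.5 + 3.5 = 16.5

16.5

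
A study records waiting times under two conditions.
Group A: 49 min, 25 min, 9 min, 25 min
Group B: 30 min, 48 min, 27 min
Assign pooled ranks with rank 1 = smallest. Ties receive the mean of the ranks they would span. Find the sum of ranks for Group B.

Sorted (ascending): 9, 25, 25, 27, 30, 48, 49
The 2 values of 25 occupy positions 2–3 → average rank (2+3)/2 = 2.5.
Group B values → pooled ranks: 30→5, 48→6, 27→4
Rank sum = 5 + 6 + 4 = 15

15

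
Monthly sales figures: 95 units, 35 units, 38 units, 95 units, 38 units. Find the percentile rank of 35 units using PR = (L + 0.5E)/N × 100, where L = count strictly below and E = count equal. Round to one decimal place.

N = 5.
Strictly below 35: 0. Equal to 35: 1.
PR = (0 + 0.5·1)/5 × 100 = 10.0

10.0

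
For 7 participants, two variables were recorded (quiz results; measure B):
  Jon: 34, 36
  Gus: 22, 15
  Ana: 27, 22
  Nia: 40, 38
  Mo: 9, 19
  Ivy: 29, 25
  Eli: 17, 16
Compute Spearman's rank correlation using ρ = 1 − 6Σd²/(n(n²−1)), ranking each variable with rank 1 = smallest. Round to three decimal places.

Ranks of variable 1: 6, 3, 4, 7, 1, 5, 2
Ranks of variable 2: 6, 1, 4, 7, 3, 5, 2
d = r₁ − r₂: 0, 2, 0, 0, -2, 0, 0
d²: 0, 4, 0, 0, 4, 0, 0; Σd² = 8
ρ = 1 − 6·8/(7·48) = 1 − 48/336 = 0.857

0.857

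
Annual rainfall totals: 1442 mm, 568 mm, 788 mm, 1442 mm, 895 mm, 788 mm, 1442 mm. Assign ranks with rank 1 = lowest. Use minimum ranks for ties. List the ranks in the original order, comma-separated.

5, 1, 2, 5, 4, 2, 5

Sorted (ascending): 568, 788, 788, 895, 1442, 1442, 1442
The 2 values of 788 occupy positions 2–3 → each gets rank 2.
The 3 values of 1442 occupy positions 5–7 → each gets rank 5.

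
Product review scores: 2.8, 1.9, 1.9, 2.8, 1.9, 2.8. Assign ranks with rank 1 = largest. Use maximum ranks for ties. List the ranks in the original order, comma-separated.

Sorted (descending): 2.8, 2.8, 2.8, 1.9, 1.9, 1.9
The 3 values of 2.8 occupy positions 1–3 → each gets rank 3.
The 3 values of 1.9 occupy positions 4–6 → each gets rank 6.

3, 6, 6, 3, 6, 3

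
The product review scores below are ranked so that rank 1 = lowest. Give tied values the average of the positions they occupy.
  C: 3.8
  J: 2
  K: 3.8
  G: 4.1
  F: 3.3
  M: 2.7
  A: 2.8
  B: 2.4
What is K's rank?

Sorted (ascending): 2, 2.4, 2.7, 2.8, 3.3, 3.8, 3.8, 4.1
The 2 values of 3.8 occupy positions 6–7 → average rank (6+7)/2 = 6.5.
K has value 3.8 → rank 6.5.

6.5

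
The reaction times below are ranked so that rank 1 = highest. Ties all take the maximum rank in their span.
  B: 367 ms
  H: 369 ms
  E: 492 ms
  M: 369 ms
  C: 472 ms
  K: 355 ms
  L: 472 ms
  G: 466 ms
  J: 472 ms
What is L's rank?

4

Sorted (descending): 492, 472, 472, 472, 466, 369, 369, 367, 355
The 3 values of 472 occupy positions 2–4 → each gets rank 4.
The 2 values of 369 occupy positions 6–7 → each gets rank 7.
L has value 472 ms → rank 4.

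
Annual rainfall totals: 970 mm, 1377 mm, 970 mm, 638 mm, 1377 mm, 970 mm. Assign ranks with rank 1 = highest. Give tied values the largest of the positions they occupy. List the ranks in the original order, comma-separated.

5, 2, 5, 6, 2, 5

Sorted (descending): 1377, 1377, 970, 970, 970, 638
The 2 values of 1377 occupy positions 1–2 → each gets rank 2.
The 3 values of 970 occupy positions 3–5 → each gets rank 5.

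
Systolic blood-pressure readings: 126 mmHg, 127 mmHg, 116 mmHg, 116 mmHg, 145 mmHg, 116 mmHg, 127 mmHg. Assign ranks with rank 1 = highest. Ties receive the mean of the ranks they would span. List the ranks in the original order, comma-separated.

4, 2.5, 6, 6, 1, 6, 2.5

Sorted (descending): 145, 127, 127, 126, 116, 116, 116
The 2 values of 127 occupy positions 2–3 → average rank (2+3)/2 = 2.5.
The 3 values of 116 occupy positions 5–7 → average rank 6.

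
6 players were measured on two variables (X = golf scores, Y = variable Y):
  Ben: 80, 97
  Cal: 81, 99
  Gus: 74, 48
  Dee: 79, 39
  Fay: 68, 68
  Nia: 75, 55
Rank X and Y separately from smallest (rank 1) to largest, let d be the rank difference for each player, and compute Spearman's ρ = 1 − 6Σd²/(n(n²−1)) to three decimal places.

0.486

Ranks of variable 1: 5, 6, 2, 4, 1, 3
Ranks of variable 2: 5, 6, 2, 1, 4, 3
d = r₁ − r₂: 0, 0, 0, 3, -3, 0
d²: 0, 0, 0, 9, 9, 0; Σd² = 18
ρ = 1 − 6·18/(6·35) = 1 − 108/210 = 0.486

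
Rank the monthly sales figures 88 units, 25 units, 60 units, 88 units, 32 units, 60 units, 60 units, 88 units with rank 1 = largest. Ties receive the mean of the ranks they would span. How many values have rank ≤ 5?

6

Sorted (descending): 88, 88, 88, 60, 60, 60, 32, 25
The 3 values of 88 occupy positions 1–3 → average rank 2.
The 3 values of 60 occupy positions 4–6 → average rank 5.
Ranks ≤ 5: {2, 2, 2, 5, 5, 5} → 6 values.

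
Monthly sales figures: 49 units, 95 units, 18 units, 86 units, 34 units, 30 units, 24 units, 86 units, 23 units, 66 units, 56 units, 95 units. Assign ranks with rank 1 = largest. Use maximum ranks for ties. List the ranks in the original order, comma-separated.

Sorted (descending): 95, 95, 86, 86, 66, 56, 49, 34, 30, 24, 23, 18
The 2 values of 95 occupy positions 1–2 → each gets rank 2.
The 2 values of 86 occupy positions 3–4 → each gets rank 4.

7, 2, 12, 4, 8, 9, 10, 4, 11, 5, 6, 2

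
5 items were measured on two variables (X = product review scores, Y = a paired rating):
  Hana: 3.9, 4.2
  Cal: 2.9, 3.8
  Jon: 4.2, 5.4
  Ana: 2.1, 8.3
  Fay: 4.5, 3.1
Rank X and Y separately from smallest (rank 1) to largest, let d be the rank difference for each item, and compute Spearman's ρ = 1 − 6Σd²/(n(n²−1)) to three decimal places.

Ranks of variable 1: 3, 2, 4, 1, 5
Ranks of variable 2: 3, 2, 4, 5, 1
d = r₁ − r₂: 0, 0, 0, -4, 4
d²: 0, 0, 0, 16, 16; Σd² = 32
ρ = 1 − 6·32/(5·24) = 1 − 192/120 = -0.600

-0.600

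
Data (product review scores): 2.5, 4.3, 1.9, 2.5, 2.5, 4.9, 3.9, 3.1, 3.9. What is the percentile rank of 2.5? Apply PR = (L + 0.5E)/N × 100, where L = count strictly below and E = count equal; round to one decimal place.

27.8

N = 9.
Strictly below 2.5: 1. Equal to 2.5: 3.
PR = (1 + 0.5·3)/9 × 100 = 27.8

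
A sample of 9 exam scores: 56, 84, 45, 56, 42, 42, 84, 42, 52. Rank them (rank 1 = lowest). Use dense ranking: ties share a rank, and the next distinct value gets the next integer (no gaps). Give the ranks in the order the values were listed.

4, 5, 2, 4, 1, 1, 5, 1, 3

Sorted (ascending): 42, 42, 42, 45, 52, 56, 56, 84, 84
The 3 values of 42 share dense rank 1.
The 2 values of 56 share dense rank 4.
The 2 values of 84 share dense rank 5.
Remaining distinct values take the next consecutive integers.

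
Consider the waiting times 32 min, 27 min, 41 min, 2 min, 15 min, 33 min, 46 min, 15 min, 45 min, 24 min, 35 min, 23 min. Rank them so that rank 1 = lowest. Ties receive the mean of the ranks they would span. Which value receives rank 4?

Sorted (ascending): 2, 15, 15, 23, 24, 27, 32, 33, 35, 41, 45, 46
The 2 values of 15 occupy positions 2–3 → average rank (2+3)/2 = 2.5.
Rank 4 → value 23.

23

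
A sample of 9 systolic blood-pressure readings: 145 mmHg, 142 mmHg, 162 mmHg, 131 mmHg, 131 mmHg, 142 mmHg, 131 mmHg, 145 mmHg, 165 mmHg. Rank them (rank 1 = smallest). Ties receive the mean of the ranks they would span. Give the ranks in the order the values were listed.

Sorted (ascending): 131, 131, 131, 142, 142, 145, 145, 162, 165
The 3 values of 131 occupy positions 1–3 → average rank 2.
The 2 values of 142 occupy positions 4–5 → average rank (4+5)/2 = 4.5.
The 2 values of 145 occupy positions 6–7 → average rank (6+7)/2 = 6.5.

6.5, 4.5, 8, 2, 2, 4.5, 2, 6.5, 9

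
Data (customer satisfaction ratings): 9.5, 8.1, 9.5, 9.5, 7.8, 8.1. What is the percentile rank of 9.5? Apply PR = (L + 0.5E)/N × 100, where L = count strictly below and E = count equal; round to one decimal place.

N = 6.
Strictly below 9.5: 3. Equal to 9.5: 3.
PR = (3 + 0.5·3)/6 × 100 = 75.0

75.0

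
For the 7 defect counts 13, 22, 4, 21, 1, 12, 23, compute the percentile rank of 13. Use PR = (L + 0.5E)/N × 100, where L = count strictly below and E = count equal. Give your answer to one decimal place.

50.0

N = 7.
Strictly below 13: 3. Equal to 13: 1.
PR = (3 + 0.5·1)/7 × 100 = 50.0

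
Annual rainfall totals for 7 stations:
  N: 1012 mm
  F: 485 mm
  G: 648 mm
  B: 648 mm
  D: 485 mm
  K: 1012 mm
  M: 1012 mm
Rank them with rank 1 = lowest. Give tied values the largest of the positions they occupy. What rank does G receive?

4

Sorted (ascending): 485, 485, 648, 648, 1012, 1012, 1012
The 2 values of 485 occupy positions 1–2 → each gets rank 2.
The 2 values of 648 occupy positions 3–4 → each gets rank 4.
The 3 values of 1012 occupy positions 5–7 → each gets rank 7.
G has value 648 mm → rank 4.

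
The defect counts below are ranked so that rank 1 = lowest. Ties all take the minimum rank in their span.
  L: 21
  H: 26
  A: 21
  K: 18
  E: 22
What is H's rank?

Sorted (ascending): 18, 21, 21, 22, 26
The 2 values of 21 occupy positions 2–3 → each gets rank 2.
H has value 26 → rank 5.

5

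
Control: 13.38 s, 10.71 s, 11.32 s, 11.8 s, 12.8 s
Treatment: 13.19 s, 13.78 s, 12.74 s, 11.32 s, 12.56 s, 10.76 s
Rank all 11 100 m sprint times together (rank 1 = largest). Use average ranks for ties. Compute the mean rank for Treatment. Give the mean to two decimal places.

5.58

Sorted (descending): 13.78, 13.38, 13.19, 12.8, 12.74, 12.56, 11.8, 11.32, 11.32, 10.76, 10.71
The 2 values of 11.32 occupy positions 8–9 → average rank (8+9)/2 = 8.5.
Treatment values → pooled ranks: 13.19→3, 13.78→1, 12.74→5, 11.32→8.5, 12.56→6, 10.76→10
Mean rank = (3 + 1 + 5 + 8.5 + 6 + 10) / 6 = 5.58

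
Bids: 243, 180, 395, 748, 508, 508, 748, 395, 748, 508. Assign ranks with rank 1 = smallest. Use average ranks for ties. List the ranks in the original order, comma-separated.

Sorted (ascending): 180, 243, 395, 395, 508, 508, 508, 748, 748, 748
The 2 values of 395 occupy positions 3–4 → average rank (3+4)/2 = 3.5.
The 3 values of 508 occupy positions 5–7 → average rank 6.
The 3 values of 748 occupy positions 8–10 → average rank 9.

2, 1, 3.5, 9, 6, 6, 9, 3.5, 9, 6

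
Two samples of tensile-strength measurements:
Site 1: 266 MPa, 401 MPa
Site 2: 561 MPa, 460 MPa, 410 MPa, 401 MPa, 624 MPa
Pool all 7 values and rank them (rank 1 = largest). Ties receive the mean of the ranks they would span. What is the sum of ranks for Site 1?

Sorted (descending): 624, 561, 460, 410, 401, 401, 266
The 2 values of 401 occupy positions 5–6 → average rank (5+6)/2 = 5.5.
Site 1 values → pooled ranks: 266→7, 401→5.5
Rank sum = 7 + 5.5 = 12.5

12.5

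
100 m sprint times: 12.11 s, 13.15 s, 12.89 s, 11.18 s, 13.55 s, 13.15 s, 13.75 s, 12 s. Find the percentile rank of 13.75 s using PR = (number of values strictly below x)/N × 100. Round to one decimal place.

87.5

N = 8.
Strictly below 13.75: 7. Equal to 13.75: 1.
PR = 7/8 × 100 = 87.5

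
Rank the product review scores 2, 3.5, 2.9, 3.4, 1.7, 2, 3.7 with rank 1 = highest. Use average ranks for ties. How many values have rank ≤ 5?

4

Sorted (descending): 3.7, 3.5, 3.4, 2.9, 2, 2, 1.7
The 2 values of 2 occupy positions 5–6 → average rank (5+6)/2 = 5.5.
Ranks ≤ 5: {1, 2, 3, 4} → 4 values.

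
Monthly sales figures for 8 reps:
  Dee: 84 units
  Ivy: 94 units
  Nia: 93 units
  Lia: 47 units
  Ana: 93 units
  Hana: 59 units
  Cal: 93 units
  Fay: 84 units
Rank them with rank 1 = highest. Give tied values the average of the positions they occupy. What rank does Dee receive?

Sorted (descending): 94, 93, 93, 93, 84, 84, 59, 47
The 3 values of 93 occupy positions 2–4 → average rank 3.
The 2 values of 84 occupy positions 5–6 → average rank (5+6)/2 = 5.5.
Dee has value 84 units → rank 5.5.

5.5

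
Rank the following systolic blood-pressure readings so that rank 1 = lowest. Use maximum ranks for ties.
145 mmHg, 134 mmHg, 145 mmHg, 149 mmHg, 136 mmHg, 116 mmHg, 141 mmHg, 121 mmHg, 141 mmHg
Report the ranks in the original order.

Sorted (ascending): 116, 121, 134, 136, 141, 141, 145, 145, 149
The 2 values of 141 occupy positions 5–6 → each gets rank 6.
The 2 values of 145 occupy positions 7–8 → each gets rank 8.

8, 3, 8, 9, 4, 1, 6, 2, 6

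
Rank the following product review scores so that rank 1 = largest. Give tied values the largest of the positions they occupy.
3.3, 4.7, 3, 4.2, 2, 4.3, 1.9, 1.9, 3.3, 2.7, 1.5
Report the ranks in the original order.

Sorted (descending): 4.7, 4.3, 4.2, 3.3, 3.3, 3, 2.7, 2, 1.9, 1.9, 1.5
The 2 values of 3.3 occupy positions 4–5 → each gets rank 5.
The 2 values of 1.9 occupy positions 9–10 → each gets rank 10.

5, 1, 6, 3, 8, 2, 10, 10, 5, 7, 11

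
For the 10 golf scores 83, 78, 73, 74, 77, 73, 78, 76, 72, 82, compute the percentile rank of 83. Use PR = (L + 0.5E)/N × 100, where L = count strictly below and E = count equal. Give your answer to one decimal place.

95.0

N = 10.
Strictly below 83: 9. Equal to 83: 1.
PR = (9 + 0.5·1)/10 × 100 = 95.0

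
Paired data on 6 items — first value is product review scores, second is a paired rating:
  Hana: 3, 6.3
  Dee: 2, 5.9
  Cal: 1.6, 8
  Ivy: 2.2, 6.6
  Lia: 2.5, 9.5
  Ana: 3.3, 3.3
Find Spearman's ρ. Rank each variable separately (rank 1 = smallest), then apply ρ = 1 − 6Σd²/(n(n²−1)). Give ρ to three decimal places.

Ranks of variable 1: 5, 2, 1, 3, 4, 6
Ranks of variable 2: 3, 2, 5, 4, 6, 1
d = r₁ − r₂: 2, 0, -4, -1, -2, 5
d²: 4, 0, 16, 1, 4, 25; Σd² = 50
ρ = 1 − 6·50/(6·35) = 1 − 300/210 = -0.429

-0.429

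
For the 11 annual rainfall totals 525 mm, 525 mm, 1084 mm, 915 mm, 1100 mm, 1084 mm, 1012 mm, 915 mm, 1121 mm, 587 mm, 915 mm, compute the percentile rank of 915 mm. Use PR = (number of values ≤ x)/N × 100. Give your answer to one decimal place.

54.5

N = 11.
Strictly below 915: 3. Equal to 915: 3.
PR = 6/11 × 100 = 54.5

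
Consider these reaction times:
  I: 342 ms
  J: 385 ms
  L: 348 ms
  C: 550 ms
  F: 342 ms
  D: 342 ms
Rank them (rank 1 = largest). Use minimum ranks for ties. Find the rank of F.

Sorted (descending): 550, 385, 348, 342, 342, 342
The 3 values of 342 occupy positions 4–6 → each gets rank 4.
F has value 342 ms → rank 4.

4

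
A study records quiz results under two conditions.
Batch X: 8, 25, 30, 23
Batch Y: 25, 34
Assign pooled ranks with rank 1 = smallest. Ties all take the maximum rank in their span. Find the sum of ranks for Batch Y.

10

Sorted (ascending): 8, 23, 25, 25, 30, 34
The 2 values of 25 occupy positions 3–4 → each gets rank 4.
Batch Y values → pooled ranks: 25→4, 34→6
Rank sum = 4 + 6 = 10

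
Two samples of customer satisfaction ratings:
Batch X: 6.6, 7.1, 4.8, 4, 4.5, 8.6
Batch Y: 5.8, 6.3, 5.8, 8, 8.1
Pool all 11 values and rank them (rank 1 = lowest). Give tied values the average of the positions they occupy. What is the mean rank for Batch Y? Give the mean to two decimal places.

6.80

Sorted (ascending): 4, 4.5, 4.8, 5.8, 5.8, 6.3, 6.6, 7.1, 8, 8.1, 8.6
The 2 values of 5.8 occupy positions 4–5 → average rank (4+5)/2 = 4.5.
Batch Y values → pooled ranks: 5.8→4.5, 6.3→6, 5.8→4.5, 8→9, 8.1→10
Mean rank = (4.5 + 6 + 4.5 + 9 + 10) / 5 = 6.80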